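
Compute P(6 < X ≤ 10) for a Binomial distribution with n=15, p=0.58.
0.700692

We have X ~ Binomial(n=15, p=0.58).

To find P(6 < X ≤ 10), we use:
P(6 < X ≤ 10) = P(X ≤ 10) - P(X ≤ 6)
                 = F(10) - F(6)
                 = 0.826094 - 0.125402
                 = 0.700692

So there's approximately a 70.1% chance that X falls in this range.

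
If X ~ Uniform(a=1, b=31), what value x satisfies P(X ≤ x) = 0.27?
9.1000

We have X ~ Uniform(a=1, b=31).

We want to find x such that P(X ≤ x) = 0.27.

This is the 27th percentile, which means 27% of values fall below this point.

Using the inverse CDF (quantile function):
x = F⁻¹(0.27) = 9.1000

Verification: P(X ≤ 9.1000) = 0.27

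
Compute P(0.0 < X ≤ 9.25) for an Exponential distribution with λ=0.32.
0.948181

We have X ~ Exponential(λ=0.32).

To find P(0.0 < X ≤ 9.25), we use:
P(0.0 < X ≤ 9.25) = P(X ≤ 9.25) - P(X ≤ 0.0)
                 = F(9.25) - F(0.0)
                 = 0.948181 - 0.000000
                 = 0.948181

So there's approximately a 94.8% chance that X falls in this range.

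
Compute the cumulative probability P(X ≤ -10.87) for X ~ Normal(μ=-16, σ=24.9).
0.581614

We have X ~ Normal(μ=-16, σ=24.9).

The CDF gives us P(X ≤ k).

Using the CDF:
P(X ≤ -10.87) = 0.581614

This means there's approximately a 58.2% chance that X is at most -10.87.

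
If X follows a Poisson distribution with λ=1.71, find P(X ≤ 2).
0.754581

We have X ~ Poisson(λ=1.71).

The CDF gives us P(X ≤ k).

Using the CDF:
P(X ≤ 2) = 0.754581

This means there's approximately a 75.5% chance that X is at most 2.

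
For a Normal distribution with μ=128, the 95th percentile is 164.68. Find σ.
σ = 22.2999

For X ~ Normal(μ, σ), the p-th percentile satisfies x = μ + z_p × σ,
where z_p = Φ⁻¹(p) is the standard normal quantile.

Step 1: z_{0.95} = Φ⁻¹(0.95) = 1.6449

Step 2: Solve for σ:
164.68 = 128 + 1.6449 × σ
σ = (164.68 - 128) / 1.6449
σ = 36.68 / 1.6449
σ = 22.2999

Verification: μ + z × σ = 128 + 1.6449 × 22.2999 = 164.68 ✓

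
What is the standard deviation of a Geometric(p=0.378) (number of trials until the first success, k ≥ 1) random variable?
2.0864

We have X ~ Geometric(p=0.378) (number of trials until the first success, k ≥ 1).

For a Geometric distribution with p=0.378 (number of trials until the first success, k ≥ 1):
σ = √Var(X) = 2.0864

The standard deviation is the square root of the variance.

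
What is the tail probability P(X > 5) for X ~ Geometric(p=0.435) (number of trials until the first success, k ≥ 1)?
0.057576

We have X ~ Geometric(p=0.435) (number of trials until the first success, k ≥ 1).

P(X > 5) = 1 - P(X ≤ 5)
                = 1 - F(5)
                = 1 - 0.942424
                = 0.057576

So there's approximately a 5.8% chance that X exceeds 5.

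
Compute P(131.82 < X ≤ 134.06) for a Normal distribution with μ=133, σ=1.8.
0.465977

We have X ~ Normal(μ=133, σ=1.8).

To find P(131.82 < X ≤ 134.06), we use:
P(131.82 < X ≤ 134.06) = P(X ≤ 134.06) - P(X ≤ 131.82)
                 = F(134.06) - F(131.82)
                 = 0.722032 - 0.256055
                 = 0.465977

So there's approximately a 46.6% chance that X falls in this range.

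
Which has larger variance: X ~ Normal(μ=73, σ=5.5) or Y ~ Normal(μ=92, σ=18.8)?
Y has larger variance (353.4400 > 30.2500)

Compute the variance for each distribution:

X ~ Normal(μ=73, σ=5.5):
Var(X) = 30.2500

Y ~ Normal(μ=92, σ=18.8):
Var(Y) = 353.4400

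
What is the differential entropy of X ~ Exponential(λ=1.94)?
0.3373 nats

We have X ~ Exponential(λ=1.94).

The differential entropy measures the uncertainty or information content of the distribution.

For an Exponential distribution with λ=1.94:
h(X) = 0.3373 nats

(In bits, this would be 0.4866 bits.)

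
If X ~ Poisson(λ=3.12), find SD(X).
1.7664

We have X ~ Poisson(λ=3.12).

For a Poisson distribution with λ=3.12:
σ = √Var(X) = 1.7664

The standard deviation is the square root of the variance.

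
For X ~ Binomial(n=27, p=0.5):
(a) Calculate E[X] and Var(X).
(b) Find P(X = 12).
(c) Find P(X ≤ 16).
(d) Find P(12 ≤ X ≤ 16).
(a) E[X] = 13.5000, Var(X) = 6.7500
(b) P(X = 12) = 0.129520
(c) P(X ≤ 16) = 0.876106
(d) P(12 ≤ X ≤ 16) = 0.655072

We have X ~ Binomial(n=27, p=0.5).

(a) Moments:
E[X] = 13.5000
Var(X) = 6.7500
σ = √Var(X) = 2.5981

(b) Point probability using PMF:
P(X = 12) = 0.129520

(c) Cumulative probability using CDF:
P(X ≤ 16) = F(16) = 0.876106

(d) Range probability:
P(12 ≤ X ≤ 16) = P(X ≤ 16) - P(X ≤ 11)
                   = F(16) - F(11)
                   = 0.876106 - 0.221034
                   = 0.655072

This means approximately 65.5% of outcomes fall in the interval [12, 16].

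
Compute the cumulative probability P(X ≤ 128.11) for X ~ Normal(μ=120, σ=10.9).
0.771573

We have X ~ Normal(μ=120, σ=10.9).

The CDF gives us P(X ≤ k).

Using the CDF:
P(X ≤ 128.11) = 0.771573

This means there's approximately a 77.2% chance that X is at most 128.11.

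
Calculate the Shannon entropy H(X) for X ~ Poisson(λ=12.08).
2.6575 nats

We have X ~ Poisson(λ=12.08).

The Shannon entropy measures the uncertainty or information content of the distribution.

For a Poisson distribution with λ=12.08:
H(X) = 2.6575 nats

(In bits, this would be 3.8340 bits.)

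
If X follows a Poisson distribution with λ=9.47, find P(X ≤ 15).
0.967316

We have X ~ Poisson(λ=9.47).

The CDF gives us P(X ≤ k).

Using the CDF:
P(X ≤ 15) = 0.967316

This means there's approximately a 96.7% chance that X is at most 15.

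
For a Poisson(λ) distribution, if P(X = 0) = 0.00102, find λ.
λ = 6.8880

For a Poisson(λ) distribution, the PMF at 0 is:
P(X = 0) = λ^0 e^(-λ) / 0! = e^(-λ)

Given P(X = 0) = 0.00102:
e^(-λ) = 0.00102
-λ = ln(0.00102)
λ = -ln(0.00102) = 6.8880

Verification: e^(-6.8880) = 0.00102 ✓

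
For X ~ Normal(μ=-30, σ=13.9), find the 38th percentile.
-34.2462

We have X ~ Normal(μ=-30, σ=13.9).

We want to find x such that P(X ≤ x) = 0.38.

This is the 38th percentile, which means 38% of values fall below this point.

Using the inverse CDF (quantile function):
x = F⁻¹(0.38) = -34.2462

Verification: P(X ≤ -34.2462) = 0.38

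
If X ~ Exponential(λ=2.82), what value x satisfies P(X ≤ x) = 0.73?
0.4643

We have X ~ Exponential(λ=2.82).

We want to find x such that P(X ≤ x) = 0.73.

This is the 73rd percentile, which means 73% of values fall below this point.

Using the inverse CDF (quantile function):
x = F⁻¹(0.73) = 0.4643

Verification: P(X ≤ 0.4643) = 0.73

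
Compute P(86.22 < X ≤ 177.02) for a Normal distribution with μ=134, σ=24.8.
0.931587

We have X ~ Normal(μ=134, σ=24.8).

To find P(86.22 < X ≤ 177.02), we use:
P(86.22 < X ≤ 177.02) = P(X ≤ 177.02) - P(X ≤ 86.22)
                 = F(177.02) - F(86.22)
                 = 0.958601 - 0.027014
                 = 0.931587

So there's approximately a 93.2% chance that X falls in this range.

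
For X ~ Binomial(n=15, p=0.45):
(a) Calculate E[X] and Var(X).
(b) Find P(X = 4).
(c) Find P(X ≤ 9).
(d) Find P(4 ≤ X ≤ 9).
(a) E[X] = 6.7500, Var(X) = 3.7125
(b) P(X = 4) = 0.077978
(c) P(X ≤ 9) = 0.923071
(d) P(4 ≤ X ≤ 9) = 0.880650

We have X ~ Binomial(n=15, p=0.45).

(a) Moments:
E[X] = 6.7500
Var(X) = 3.7125
σ = √Var(X) = 1.9268

(b) Point probability using PMF:
P(X = 4) = 0.077978

(c) Cumulative probability using CDF:
P(X ≤ 9) = F(9) = 0.923071

(d) Range probability:
P(4 ≤ X ≤ 9) = P(X ≤ 9) - P(X ≤ 3)
                   = F(9) - F(3)
                   = 0.923071 - 0.042421
                   = 0.880650

This means approximately 88.1% of outcomes fall in the interval [4, 9].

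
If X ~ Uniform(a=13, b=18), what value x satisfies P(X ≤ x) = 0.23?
14.1500

We have X ~ Uniform(a=13, b=18).

We want to find x such that P(X ≤ x) = 0.23.

This is the 23rd percentile, which means 23% of values fall below this point.

Using the inverse CDF (quantile function):
x = F⁻¹(0.23) = 14.1500

Verification: P(X ≤ 14.1500) = 0.23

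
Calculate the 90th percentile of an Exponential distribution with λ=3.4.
0.6772

We have X ~ Exponential(λ=3.4).

We want to find x such that P(X ≤ x) = 0.9.

This is the 90th percentile, which means 90% of values fall below this point.

Using the inverse CDF (quantile function):
x = F⁻¹(0.9) = 0.6772

Verification: P(X ≤ 0.6772) = 0.9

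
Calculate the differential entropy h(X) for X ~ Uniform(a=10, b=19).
2.1972 nats

We have X ~ Uniform(a=10, b=19).

The differential entropy measures the uncertainty or information content of the distribution.

For a Uniform distribution with a=10, b=19:
h(X) = 2.1972 nats

(In bits, this would be 3.1699 bits.)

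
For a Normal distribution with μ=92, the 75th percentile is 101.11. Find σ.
σ = 13.5065

For X ~ Normal(μ, σ), the p-th percentile satisfies x = μ + z_p × σ,
where z_p = Φ⁻¹(p) is the standard normal quantile.

Step 1: z_{0.75} = Φ⁻¹(0.75) = 0.6745

Step 2: Solve for σ:
101.11 = 92 + 0.6745 × σ
σ = (101.11 - 92) / 0.6745
σ = 9.11 / 0.6745
σ = 13.5065

Verification: μ + z × σ = 92 + 0.6745 × 13.5065 = 101.11 ✓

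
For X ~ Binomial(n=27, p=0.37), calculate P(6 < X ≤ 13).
0.838625

We have X ~ Binomial(n=27, p=0.37).

To find P(6 < X ≤ 13), we use:
P(6 < X ≤ 13) = P(X ≤ 13) - P(X ≤ 6)
                 = F(13) - F(6)
                 = 0.917365 - 0.078740
                 = 0.838625

So there's approximately a 83.9% chance that X falls in this range.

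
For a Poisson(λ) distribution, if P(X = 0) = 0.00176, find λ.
λ = 6.3424

For a Poisson(λ) distribution, the PMF at 0 is:
P(X = 0) = λ^0 e^(-λ) / 0! = e^(-λ)

Given P(X = 0) = 0.00176:
e^(-λ) = 0.00176
-λ = ln(0.00176)
λ = -ln(0.00176) = 6.3424

Verification: e^(-6.3424) = 0.00176 ✓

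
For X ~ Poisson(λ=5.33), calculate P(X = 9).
0.046344

We have X ~ Poisson(λ=5.33).

For a Poisson distribution, the PMF gives us the probability of each outcome.

Using the PMF formula:
P(X = 9) = 0.046344

Rounded to 4 decimal places: 0.0463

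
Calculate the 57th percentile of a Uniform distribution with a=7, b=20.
14.4100

We have X ~ Uniform(a=7, b=20).

We want to find x such that P(X ≤ x) = 0.57.

This is the 57th percentile, which means 57% of values fall below this point.

Using the inverse CDF (quantile function):
x = F⁻¹(0.57) = 14.4100

Verification: P(X ≤ 14.4100) = 0.57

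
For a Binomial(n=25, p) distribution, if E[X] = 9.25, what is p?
p = 0.37

For a Binomial(n, p) distribution:
E[X] = n × p

Given n = 25 and E[X] = 9.25:
9.25 = 25 × p
p = 9.25 / 25 = 0.37

Verification: Binomial(25, 0.37) has E[X] = 9.25 ✓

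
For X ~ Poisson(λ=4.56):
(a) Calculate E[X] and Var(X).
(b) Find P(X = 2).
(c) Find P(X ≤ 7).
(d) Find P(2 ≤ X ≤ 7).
(a) E[X] = 4.5600, Var(X) = 4.5600
(b) P(X = 2) = 0.108772
(c) P(X ≤ 7) = 0.908390
(d) P(2 ≤ X ≤ 7) = 0.850220

We have X ~ Poisson(λ=4.56).

(a) Moments:
E[X] = 4.5600
Var(X) = 4.5600
σ = √Var(X) = 2.1354

(b) Point probability using PMF:
P(X = 2) = 0.108772

(c) Cumulative probability using CDF:
P(X ≤ 7) = F(7) = 0.908390

(d) Range probability:
P(2 ≤ X ≤ 7) = P(X ≤ 7) - P(X ≤ 1)
                   = F(7) - F(1)
                   = 0.908390 - 0.058169
                   = 0.850220

This means approximately 85.0% of outcomes fall in the interval [2, 7].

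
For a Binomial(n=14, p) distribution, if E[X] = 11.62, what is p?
p = 0.83

For a Binomial(n, p) distribution:
E[X] = n × p

Given n = 14 and E[X] = 11.62:
11.62 = 14 × p
p = 11.62 / 14 = 0.83

Verification: Binomial(14, 0.83) has E[X] = 11.62 ✓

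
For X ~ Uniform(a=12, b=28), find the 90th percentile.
26.4000

We have X ~ Uniform(a=12, b=28).

We want to find x such that P(X ≤ x) = 0.9.

This is the 90th percentile, which means 90% of values fall below this point.

Using the inverse CDF (quantile function):
x = F⁻¹(0.9) = 26.4000

Verification: P(X ≤ 26.4000) = 0.9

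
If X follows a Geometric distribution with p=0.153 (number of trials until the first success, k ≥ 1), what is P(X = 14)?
0.017668

We have X ~ Geometric(p=0.153) (number of trials until the first success, k ≥ 1).

For a Geometric distribution, the PMF gives us the probability of each outcome.

Using the PMF formula:
P(X = 14) = 0.017668

Rounded to 4 decimal places: 0.0177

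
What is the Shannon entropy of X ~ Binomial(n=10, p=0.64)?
1.8310 nats

We have X ~ Binomial(n=10, p=0.64).

The Shannon entropy measures the uncertainty or information content of the distribution.

For a Binomial distribution with n=10, p=0.64:
H(X) = 1.8310 nats

(In bits, this would be 2.6416 bits.)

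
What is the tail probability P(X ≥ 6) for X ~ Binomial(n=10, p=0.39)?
0.150007

We have X ~ Binomial(n=10, p=0.39).

For discrete distributions, P(X ≥ 6) = 1 - P(X ≤ 5).

P(X ≤ 5) = 0.849993
P(X ≥ 6) = 1 - 0.849993 = 0.150007

So there's approximately a 15.0% chance that X is at least 6.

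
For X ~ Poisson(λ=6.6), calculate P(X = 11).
0.035276

We have X ~ Poisson(λ=6.6).

For a Poisson distribution, the PMF gives us the probability of each outcome.

Using the PMF formula:
P(X = 11) = 0.035276

Rounded to 4 decimal places: 0.0353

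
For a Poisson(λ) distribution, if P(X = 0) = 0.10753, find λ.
λ = 2.2300

For a Poisson(λ) distribution, the PMF at 0 is:
P(X = 0) = λ^0 e^(-λ) / 0! = e^(-λ)

Given P(X = 0) = 0.10753:
e^(-λ) = 0.10753
-λ = ln(0.10753)
λ = -ln(0.10753) = 2.2300

Verification: e^(-2.2300) = 0.10753 ✓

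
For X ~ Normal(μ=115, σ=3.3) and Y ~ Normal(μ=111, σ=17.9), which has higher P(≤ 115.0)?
Y has higher probability (P(Y ≤ 115.0) = 0.5884 > P(X ≤ 115.0) = 0.5000)

Compute P(≤ 115.0) for each distribution:

X ~ Normal(μ=115, σ=3.3):
P(X ≤ 115.0) = 0.5000

Y ~ Normal(μ=111, σ=17.9):
P(Y ≤ 115.0) = 0.5884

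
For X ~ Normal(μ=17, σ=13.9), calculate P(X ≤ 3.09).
0.158481

We have X ~ Normal(μ=17, σ=13.9).

The CDF gives us P(X ≤ k).

Using the CDF:
P(X ≤ 3.09) = 0.158481

This means there's approximately a 15.8% chance that X is at most 3.09.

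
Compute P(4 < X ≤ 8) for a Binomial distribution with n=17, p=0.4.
0.675064

We have X ~ Binomial(n=17, p=0.4).

To find P(4 < X ≤ 8), we use:
P(4 < X ≤ 8) = P(X ≤ 8) - P(X ≤ 4)
                 = F(8) - F(4)
                 = 0.801064 - 0.125999
                 = 0.675064

So there's approximately a 67.5% chance that X falls in this range.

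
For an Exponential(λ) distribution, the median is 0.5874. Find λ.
λ = 1.1800

For X ~ Exponential(λ), the CDF is F(x) = 1 - e^(-λx).
The median m satisfies F(m) = 0.5:
1 - e^(-λm) = 0.5
e^(-λm) = 0.5
λm = ln(2)
m = ln(2) / λ

Given m = 0.5874:
λ = ln(2) / 0.5874 = 0.693147 / 0.5874 = 1.1800

Verification: ln(2) / 1.1800 = 0.5874 ✓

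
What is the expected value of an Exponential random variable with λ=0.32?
3.1250

We have X ~ Exponential(λ=0.32).

For an Exponential distribution with λ=0.32:
E[X] = 3.1250

This is the expected (average) value of X.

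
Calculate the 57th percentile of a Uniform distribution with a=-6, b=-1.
-3.1500

We have X ~ Uniform(a=-6, b=-1).

We want to find x such that P(X ≤ x) = 0.57.

This is the 57th percentile, which means 57% of values fall below this point.

Using the inverse CDF (quantile function):
x = F⁻¹(0.57) = -3.1500

Verification: P(X ≤ -3.1500) = 0.57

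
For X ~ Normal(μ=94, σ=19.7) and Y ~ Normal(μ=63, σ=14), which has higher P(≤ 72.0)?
Y has higher probability (P(Y ≤ 72.0) = 0.7398 > P(X ≤ 72.0) = 0.1321)

Compute P(≤ 72.0) for each distribution:

X ~ Normal(μ=94, σ=19.7):
P(X ≤ 72.0) = 0.1321

Y ~ Normal(μ=63, σ=14):
P(Y ≤ 72.0) = 0.7398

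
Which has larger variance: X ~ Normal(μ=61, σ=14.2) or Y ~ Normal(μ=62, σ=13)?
X has larger variance (201.6400 > 169.0000)

Compute the variance for each distribution:

X ~ Normal(μ=61, σ=14.2):
Var(X) = 201.6400

Y ~ Normal(μ=62, σ=13):
Var(Y) = 169.0000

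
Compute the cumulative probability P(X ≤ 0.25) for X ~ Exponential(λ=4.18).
0.648308

We have X ~ Exponential(λ=4.18).

The CDF gives us P(X ≤ k).

Using the CDF:
P(X ≤ 0.25) = 0.648308

This means there's approximately a 64.8% chance that X is at most 0.25.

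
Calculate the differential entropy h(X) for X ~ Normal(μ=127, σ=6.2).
3.2435 nats

We have X ~ Normal(μ=127, σ=6.2).

The differential entropy measures the uncertainty or information content of the distribution.

For a Normal distribution with μ=127, σ=6.2:
h(X) = 3.2435 nats

(In bits, this would be 4.6794 bits.)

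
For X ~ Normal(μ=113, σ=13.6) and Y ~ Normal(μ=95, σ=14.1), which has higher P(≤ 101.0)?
Y has higher probability (P(Y ≤ 101.0) = 0.6648 > P(X ≤ 101.0) = 0.1888)

Compute P(≤ 101.0) for each distribution:

X ~ Normal(μ=113, σ=13.6):
P(X ≤ 101.0) = 0.1888

Y ~ Normal(μ=95, σ=14.1):
P(Y ≤ 101.0) = 0.6648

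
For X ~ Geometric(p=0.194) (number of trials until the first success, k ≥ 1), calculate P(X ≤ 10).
0.884295

We have X ~ Geometric(p=0.194) (number of trials until the first success, k ≥ 1).

The CDF gives us P(X ≤ k).

Using the CDF:
P(X ≤ 10) = 0.884295

This means there's approximately a 88.4% chance that X is at most 10.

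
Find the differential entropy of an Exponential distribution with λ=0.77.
1.2614 nats

We have X ~ Exponential(λ=0.77).

The differential entropy measures the uncertainty or information content of the distribution.

For an Exponential distribution with λ=0.77:
h(X) = 1.2614 nats

(In bits, this would be 1.8198 bits.)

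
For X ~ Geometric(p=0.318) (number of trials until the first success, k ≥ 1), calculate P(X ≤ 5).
0.852456

We have X ~ Geometric(p=0.318) (number of trials until the first success, k ≥ 1).

The CDF gives us P(X ≤ k).

Using the CDF:
P(X ≤ 5) = 0.852456

This means there's approximately a 85.2% chance that X is at most 5.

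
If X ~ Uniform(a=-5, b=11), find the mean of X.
3.0000

We have X ~ Uniform(a=-5, b=11).

For a Uniform distribution with a=-5, b=11:
E[X] = 3.0000

This is the expected (average) value of X.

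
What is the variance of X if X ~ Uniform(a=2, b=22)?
33.3333

We have X ~ Uniform(a=2, b=22).

For a Uniform distribution with a=2, b=22:
Var(X) = 33.3333

The variance measures the spread of the distribution around the mean.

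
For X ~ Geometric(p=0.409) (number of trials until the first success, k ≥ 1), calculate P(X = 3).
0.142856

We have X ~ Geometric(p=0.409) (number of trials until the first success, k ≥ 1).

For a Geometric distribution, the PMF gives us the probability of each outcome.

Using the PMF formula:
P(X = 3) = 0.142856

Rounded to 4 decimal places: 0.1429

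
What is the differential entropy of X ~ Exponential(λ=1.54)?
0.5682 nats

We have X ~ Exponential(λ=1.54).

The differential entropy measures the uncertainty or information content of the distribution.

For an Exponential distribution with λ=1.54:
h(X) = 0.5682 nats

(In bits, this would be 0.8198 bits.)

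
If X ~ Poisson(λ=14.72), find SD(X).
3.8367

We have X ~ Poisson(λ=14.72).

For a Poisson distribution with λ=14.72:
σ = √Var(X) = 3.8367

The standard deviation is the square root of the variance.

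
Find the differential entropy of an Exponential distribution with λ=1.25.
0.7769 nats

We have X ~ Exponential(λ=1.25).

The differential entropy measures the uncertainty or information content of the distribution.

For an Exponential distribution with λ=1.25:
h(X) = 0.7769 nats

(In bits, this would be 1.1208 bits.)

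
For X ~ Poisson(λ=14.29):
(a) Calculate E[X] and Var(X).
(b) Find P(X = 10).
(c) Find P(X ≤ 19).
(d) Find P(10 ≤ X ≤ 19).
(a) E[X] = 14.2900, Var(X) = 14.2900
(b) P(X = 10) = 0.060882
(c) P(X ≤ 19) = 0.911030
(d) P(10 ≤ X ≤ 19) = 0.814665

We have X ~ Poisson(λ=14.29).

(a) Moments:
E[X] = 14.2900
Var(X) = 14.2900
σ = √Var(X) = 3.7802

(b) Point probability using PMF:
P(X = 10) = 0.060882

(c) Cumulative probability using CDF:
P(X ≤ 19) = F(19) = 0.911030

(d) Range probability:
P(10 ≤ X ≤ 19) = P(X ≤ 19) - P(X ≤ 9)
                   = F(19) - F(9)
                   = 0.911030 - 0.096365
                   = 0.814665

This means approximately 81.5% of outcomes fall in the interval [10, 19].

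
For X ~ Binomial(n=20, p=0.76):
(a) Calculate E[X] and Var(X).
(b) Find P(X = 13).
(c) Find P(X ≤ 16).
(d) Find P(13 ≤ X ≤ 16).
(a) E[X] = 15.2000, Var(X) = 3.6480
(b) P(X = 13) = 0.100339
(c) P(X ≤ 16) = 0.743075
(d) P(13 ≤ X ≤ 16) = 0.659583

We have X ~ Binomial(n=20, p=0.76).

(a) Moments:
E[X] = 15.2000
Var(X) = 3.6480
σ = √Var(X) = 1.9100

(b) Point probability using PMF:
P(X = 13) = 0.100339

(c) Cumulative probability using CDF:
P(X ≤ 16) = F(16) = 0.743075

(d) Range probability:
P(13 ≤ X ≤ 16) = P(X ≤ 16) - P(X ≤ 12)
                   = F(16) - F(12)
                   = 0.743075 - 0.083492
                   = 0.659583

This means approximately 66.0% of outcomes fall in the interval [13, 16].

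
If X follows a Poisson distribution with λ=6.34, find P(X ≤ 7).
0.695995

We have X ~ Poisson(λ=6.34).

The CDF gives us P(X ≤ k).

Using the CDF:
P(X ≤ 7) = 0.695995

This means there's approximately a 69.6% chance that X is at most 7.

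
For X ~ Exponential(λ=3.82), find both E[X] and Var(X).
E[X] = 0.2618, Var(X) = 0.0685

We have X ~ Exponential(λ=3.82).

For an Exponential distribution with λ=3.82:

Expected value:
E[X] = 0.2618

Variance:
Var(X) = 0.0685

Standard deviation:
σ = √Var(X) = 0.2618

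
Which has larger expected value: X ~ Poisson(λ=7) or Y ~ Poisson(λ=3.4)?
X has larger mean (7.0000 > 3.4000)

Compute the expected value for each distribution:

X ~ Poisson(λ=7):
E[X] = 7.0000

Y ~ Poisson(λ=3.4):
E[Y] = 3.4000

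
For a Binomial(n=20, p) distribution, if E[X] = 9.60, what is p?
p = 0.48

For a Binomial(n, p) distribution:
E[X] = n × p

Given n = 20 and E[X] = 9.60:
9.60 = 20 × p
p = 9.60 / 20 = 0.48

Verification: Binomial(20, 0.48) has E[X] = 9.60 ✓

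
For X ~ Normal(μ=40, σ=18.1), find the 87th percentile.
60.3877

We have X ~ Normal(μ=40, σ=18.1).

We want to find x such that P(X ≤ x) = 0.87.

This is the 87th percentile, which means 87% of values fall below this point.

Using the inverse CDF (quantile function):
x = F⁻¹(0.87) = 60.3877

Verification: P(X ≤ 60.3877) = 0.87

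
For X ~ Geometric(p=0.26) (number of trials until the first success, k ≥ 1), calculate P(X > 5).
0.221901

We have X ~ Geometric(p=0.26) (number of trials until the first success, k ≥ 1).

P(X > 5) = 1 - P(X ≤ 5)
                = 1 - F(5)
                = 1 - 0.778099
                = 0.221901

So there's approximately a 22.2% chance that X exceeds 5.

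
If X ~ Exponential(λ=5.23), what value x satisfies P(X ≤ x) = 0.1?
0.0201

We have X ~ Exponential(λ=5.23).

We want to find x such that P(X ≤ x) = 0.1.

This is the 10th percentile, which means 10% of values fall below this point.

Using the inverse CDF (quantile function):
x = F⁻¹(0.1) = 0.0201

Verification: P(X ≤ 0.0201) = 0.1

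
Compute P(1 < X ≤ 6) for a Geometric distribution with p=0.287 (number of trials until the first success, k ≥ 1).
0.581618

We have X ~ Geometric(p=0.287) (number of trials until the first success, k ≥ 1).

To find P(1 < X ≤ 6), we use:
P(1 < X ≤ 6) = P(X ≤ 6) - P(X ≤ 1)
                 = F(6) - F(1)
                 = 0.868618 - 0.287000
                 = 0.581618

So there's approximately a 58.2% chance that X falls in this range.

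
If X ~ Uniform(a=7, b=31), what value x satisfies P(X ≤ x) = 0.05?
8.2000

We have X ~ Uniform(a=7, b=31).

We want to find x such that P(X ≤ x) = 0.05.

This is the 5th percentile, which means 5% of values fall below this point.

Using the inverse CDF (quantile function):
x = F⁻¹(0.05) = 8.2000

Verification: P(X ≤ 8.2000) = 0.05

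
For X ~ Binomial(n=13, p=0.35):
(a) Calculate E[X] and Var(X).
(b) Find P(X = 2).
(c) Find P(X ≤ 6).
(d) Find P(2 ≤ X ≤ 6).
(a) E[X] = 4.5500, Var(X) = 2.9575
(b) P(X = 2) = 0.083614
(c) P(X ≤ 6) = 0.870532
(d) P(2 ≤ X ≤ 6) = 0.840954

We have X ~ Binomial(n=13, p=0.35).

(a) Moments:
E[X] = 4.5500
Var(X) = 2.9575
σ = √Var(X) = 1.7197

(b) Point probability using PMF:
P(X = 2) = 0.083614

(c) Cumulative probability using CDF:
P(X ≤ 6) = F(6) = 0.870532

(d) Range probability:
P(2 ≤ X ≤ 6) = P(X ≤ 6) - P(X ≤ 1)
                   = F(6) - F(1)
                   = 0.870532 - 0.029578
                   = 0.840954

This means approximately 84.1% of outcomes fall in the interval [2, 6].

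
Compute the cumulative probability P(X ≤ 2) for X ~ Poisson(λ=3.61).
0.300980

We have X ~ Poisson(λ=3.61).

The CDF gives us P(X ≤ k).

Using the CDF:
P(X ≤ 2) = 0.300980

This means there's approximately a 30.1% chance that X is at most 2.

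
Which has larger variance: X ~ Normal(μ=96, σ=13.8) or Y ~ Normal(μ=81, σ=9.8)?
X has larger variance (190.4400 > 96.0400)

Compute the variance for each distribution:

X ~ Normal(μ=96, σ=13.8):
Var(X) = 190.4400

Y ~ Normal(μ=81, σ=9.8):
Var(Y) = 96.0400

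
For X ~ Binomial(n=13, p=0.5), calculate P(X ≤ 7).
0.709473

We have X ~ Binomial(n=13, p=0.5).

The CDF gives us P(X ≤ k).

Using the CDF:
P(X ≤ 7) = 0.709473

This means there's approximately a 70.9% chance that X is at most 7.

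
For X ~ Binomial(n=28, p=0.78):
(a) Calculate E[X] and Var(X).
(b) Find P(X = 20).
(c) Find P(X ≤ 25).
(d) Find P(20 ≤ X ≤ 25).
(a) E[X] = 21.8400, Var(X) = 4.8048
(b) P(X = 20) = 0.118514
(c) P(X ≤ 25) = 0.962901
(d) P(20 ≤ X ≤ 25) = 0.819518

We have X ~ Binomial(n=28, p=0.78).

(a) Moments:
E[X] = 21.8400
Var(X) = 4.8048
σ = √Var(X) = 2.1920

(b) Point probability using PMF:
P(X = 20) = 0.118514

(c) Cumulative probability using CDF:
P(X ≤ 25) = F(25) = 0.962901

(d) Range probability:
P(20 ≤ X ≤ 25) = P(X ≤ 25) - P(X ≤ 19)
                   = F(25) - F(19)
                   = 0.962901 - 0.143383
                   = 0.819518

This means approximately 82.0% of outcomes fall in the interval [20, 25].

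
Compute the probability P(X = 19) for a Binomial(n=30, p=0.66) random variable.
0.142894

We have X ~ Binomial(n=30, p=0.66).

For a Binomial distribution, the PMF gives us the probability of each outcome.

Using the PMF formula:
P(X = 19) = 0.142894

Rounded to 4 decimal places: 0.1429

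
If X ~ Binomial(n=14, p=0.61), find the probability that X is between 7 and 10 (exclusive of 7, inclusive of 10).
0.578996

We have X ~ Binomial(n=14, p=0.61).

To find P(7 < X ≤ 10), we use:
P(7 < X ≤ 10) = P(X ≤ 10) - P(X ≤ 7)
                 = F(10) - F(7)
                 = 0.859477 - 0.280481
                 = 0.578996

So there's approximately a 57.9% chance that X falls in this range.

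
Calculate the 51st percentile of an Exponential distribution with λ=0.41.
1.7399

We have X ~ Exponential(λ=0.41).

We want to find x such that P(X ≤ x) = 0.51.

This is the 51st percentile, which means 51% of values fall below this point.

Using the inverse CDF (quantile function):
x = F⁻¹(0.51) = 1.7399

Verification: P(X ≤ 1.7399) = 0.51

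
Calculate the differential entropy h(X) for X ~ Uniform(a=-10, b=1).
2.3979 nats

We have X ~ Uniform(a=-10, b=1).

The differential entropy measures the uncertainty or information content of the distribution.

For a Uniform distribution with a=-10, b=1:
h(X) = 2.3979 nats

(In bits, this would be 3.4594 bits.)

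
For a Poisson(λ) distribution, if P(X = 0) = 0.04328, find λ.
λ = 3.1401

For a Poisson(λ) distribution, the PMF at 0 is:
P(X = 0) = λ^0 e^(-λ) / 0! = e^(-λ)

Given P(X = 0) = 0.04328:
e^(-λ) = 0.04328
-λ = ln(0.04328)
λ = -ln(0.04328) = 3.1401

Verification: e^(-3.1401) = 0.04328 ✓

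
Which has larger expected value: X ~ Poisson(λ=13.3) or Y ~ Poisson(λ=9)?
X has larger mean (13.3000 > 9.0000)

Compute the expected value for each distribution:

X ~ Poisson(λ=13.3):
E[X] = 13.3000

Y ~ Poisson(λ=9):
E[Y] = 9.0000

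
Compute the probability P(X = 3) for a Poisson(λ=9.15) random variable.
0.013562

We have X ~ Poisson(λ=9.15).

For a Poisson distribution, the PMF gives us the probability of each outcome.

Using the PMF formula:
P(X = 3) = 0.013562

Rounded to 4 decimal places: 0.0136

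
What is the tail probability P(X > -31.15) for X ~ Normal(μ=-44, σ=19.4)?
0.253867

We have X ~ Normal(μ=-44, σ=19.4).

P(X > -31.15) = 1 - P(X ≤ -31.15)
                = 1 - F(-31.15)
                = 1 - 0.746133
                = 0.253867

So there's approximately a 25.4% chance that X exceeds -31.15.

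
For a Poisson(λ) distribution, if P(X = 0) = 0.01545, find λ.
λ = 4.1701

For a Poisson(λ) distribution, the PMF at 0 is:
P(X = 0) = λ^0 e^(-λ) / 0! = e^(-λ)

Given P(X = 0) = 0.01545:
e^(-λ) = 0.01545
-λ = ln(0.01545)
λ = -ln(0.01545) = 4.1701

Verification: e^(-4.1701) = 0.01545 ✓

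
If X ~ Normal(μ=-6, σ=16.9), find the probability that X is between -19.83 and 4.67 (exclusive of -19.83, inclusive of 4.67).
0.529517

We have X ~ Normal(μ=-6, σ=16.9).

To find P(-19.83 < X ≤ 4.67), we use:
P(-19.83 < X ≤ 4.67) = P(X ≤ 4.67) - P(X ≤ -19.83)
                 = F(4.67) - F(-19.83)
                 = 0.736098 - 0.206581
                 = 0.529517

So there's approximately a 53.0% chance that X falls in this range.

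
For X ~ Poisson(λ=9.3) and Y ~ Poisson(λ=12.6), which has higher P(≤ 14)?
X has higher probability (P(X ≤ 14) = 0.9480 > P(Y ≤ 14) = 0.7153)

Compute P(≤ 14) for each distribution:

X ~ Poisson(λ=9.3):
P(X ≤ 14) = 0.9480

Y ~ Poisson(λ=12.6):
P(Y ≤ 14) = 0.7153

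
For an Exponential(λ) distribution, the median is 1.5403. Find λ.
λ = 0.4500

For X ~ Exponential(λ), the CDF is F(x) = 1 - e^(-λx).
The median m satisfies F(m) = 0.5:
1 - e^(-λm) = 0.5
e^(-λm) = 0.5
λm = ln(2)
m = ln(2) / λ

Given m = 1.5403:
λ = ln(2) / 1.5403 = 0.693147 / 1.5403 = 0.4500

Verification: ln(2) / 0.4500 = 1.5403 ✓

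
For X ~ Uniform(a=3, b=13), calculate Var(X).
8.3333

We have X ~ Uniform(a=3, b=13).

For a Uniform distribution with a=3, b=13:
Var(X) = 8.3333

The variance measures the spread of the distribution around the mean.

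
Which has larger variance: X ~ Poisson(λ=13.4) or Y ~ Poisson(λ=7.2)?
X has larger variance (13.4000 > 7.2000)

Compute the variance for each distribution:

X ~ Poisson(λ=13.4):
Var(X) = 13.4000

Y ~ Poisson(λ=7.2):
Var(Y) = 7.2000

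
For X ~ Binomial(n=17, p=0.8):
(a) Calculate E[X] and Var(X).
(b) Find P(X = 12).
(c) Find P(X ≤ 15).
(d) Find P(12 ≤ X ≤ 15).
(a) E[X] = 13.6000, Var(X) = 2.7200
(b) P(X = 12) = 0.136076
(c) P(X ≤ 15) = 0.881781
(d) P(12 ≤ X ≤ 15) = 0.776079

We have X ~ Binomial(n=17, p=0.8).

(a) Moments:
E[X] = 13.6000
Var(X) = 2.7200
σ = √Var(X) = 1.6492

(b) Point probability using PMF:
P(X = 12) = 0.136076

(c) Cumulative probability using CDF:
P(X ≤ 15) = F(15) = 0.881781

(d) Range probability:
P(12 ≤ X ≤ 15) = P(X ≤ 15) - P(X ≤ 11)
                   = F(15) - F(11)
                   = 0.881781 - 0.105701
                   = 0.776079

This means approximately 77.6% of outcomes fall in the interval [12, 15].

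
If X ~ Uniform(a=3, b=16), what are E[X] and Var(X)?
E[X] = 9.5000, Var(X) = 14.0833

We have X ~ Uniform(a=3, b=16).

For a Uniform distribution with a=3, b=16:

Expected value:
E[X] = 9.5000

Variance:
Var(X) = 14.0833

Standard deviation:
σ = √Var(X) = 3.7528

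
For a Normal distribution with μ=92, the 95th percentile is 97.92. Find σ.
σ = 3.5991

For X ~ Normal(μ, σ), the p-th percentile satisfies x = μ + z_p × σ,
where z_p = Φ⁻¹(p) is the standard normal quantile.

Step 1: z_{0.95} = Φ⁻¹(0.95) = 1.6449

Step 2: Solve for σ:
97.92 = 92 + 1.6449 × σ
σ = (97.92 - 92) / 1.6449
σ = 5.92 / 1.6449
σ = 3.5991

Verification: μ + z × σ = 92 + 1.6449 × 3.5991 = 97.92 ✓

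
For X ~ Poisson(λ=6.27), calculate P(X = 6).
0.159678

We have X ~ Poisson(λ=6.27).

For a Poisson distribution, the PMF gives us the probability of each outcome.

Using the PMF formula:
P(X = 6) = 0.159678

Rounded to 4 decimal places: 0.1597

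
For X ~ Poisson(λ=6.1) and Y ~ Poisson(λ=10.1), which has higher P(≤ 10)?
X has higher probability (P(X ≤ 10) = 0.9531 > P(Y ≤ 10) = 0.5705)

Compute P(≤ 10) for each distribution:

X ~ Poisson(λ=6.1):
P(X ≤ 10) = 0.9531

Y ~ Poisson(λ=10.1):
P(Y ≤ 10) = 0.5705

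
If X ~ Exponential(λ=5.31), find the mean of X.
0.1883

We have X ~ Exponential(λ=5.31).

For an Exponential distribution with λ=5.31:
E[X] = 0.1883

This is the expected (average) value of X.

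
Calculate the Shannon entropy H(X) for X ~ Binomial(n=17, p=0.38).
2.1110 nats

We have X ~ Binomial(n=17, p=0.38).

The Shannon entropy measures the uncertainty or information content of the distribution.

For a Binomial distribution with n=17, p=0.38:
H(X) = 2.1110 nats

(In bits, this would be 3.0455 bits.)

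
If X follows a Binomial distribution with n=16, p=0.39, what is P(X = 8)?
0.132049

We have X ~ Binomial(n=16, p=0.39).

For a Binomial distribution, the PMF gives us the probability of each outcome.

Using the PMF formula:
P(X = 8) = 0.132049

Rounded to 4 decimal places: 0.1320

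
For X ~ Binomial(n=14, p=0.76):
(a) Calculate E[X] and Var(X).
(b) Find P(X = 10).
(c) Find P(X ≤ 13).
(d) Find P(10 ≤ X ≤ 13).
(a) E[X] = 10.6400, Var(X) = 2.5536
(b) P(X = 10) = 0.213508
(c) P(X ≤ 13) = 0.978552
(d) P(10 ≤ X ≤ 13) = 0.748828

We have X ~ Binomial(n=14, p=0.76).

(a) Moments:
E[X] = 10.6400
Var(X) = 2.5536
σ = √Var(X) = 1.5980

(b) Point probability using PMF:
P(X = 10) = 0.213508

(c) Cumulative probability using CDF:
P(X ≤ 13) = F(13) = 0.978552

(d) Range probability:
P(10 ≤ X ≤ 13) = P(X ≤ 13) - P(X ≤ 9)
                   = F(13) - F(9)
                   = 0.978552 - 0.229724
                   = 0.748828

This means approximately 74.9% of outcomes fall in the interval [10, 13].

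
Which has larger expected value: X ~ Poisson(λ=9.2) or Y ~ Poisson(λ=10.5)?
Y has larger mean (10.5000 > 9.2000)

Compute the expected value for each distribution:

X ~ Poisson(λ=9.2):
E[X] = 9.2000

Y ~ Poisson(λ=10.5):
E[Y] = 10.5000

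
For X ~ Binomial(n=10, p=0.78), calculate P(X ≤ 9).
0.916642

We have X ~ Binomial(n=10, p=0.78).

The CDF gives us P(X ≤ k).

Using the CDF:
P(X ≤ 9) = 0.916642

This means there's approximately a 91.7% chance that X is at most 9.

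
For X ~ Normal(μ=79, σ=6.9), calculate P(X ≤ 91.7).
0.967158

We have X ~ Normal(μ=79, σ=6.9).

The CDF gives us P(X ≤ k).

Using the CDF:
P(X ≤ 91.7) = 0.967158

This means there's approximately a 96.7% chance that X is at most 91.7.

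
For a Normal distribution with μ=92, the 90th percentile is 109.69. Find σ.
σ = 13.8036

For X ~ Normal(μ, σ), the p-th percentile satisfies x = μ + z_p × σ,
where z_p = Φ⁻¹(p) is the standard normal quantile.

Step 1: z_{0.9} = Φ⁻¹(0.9) = 1.2816

Step 2: Solve for σ:
109.69 = 92 + 1.2816 × σ
σ = (109.69 - 92) / 1.2816
σ = 17.69 / 1.2816
σ = 13.8036

Verification: μ + z × σ = 92 + 1.2816 × 13.8036 = 109.69 ✓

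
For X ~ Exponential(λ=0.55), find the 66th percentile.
1.9615

We have X ~ Exponential(λ=0.55).

We want to find x such that P(X ≤ x) = 0.66.

This is the 66th percentile, which means 66% of values fall below this point.

Using the inverse CDF (quantile function):
x = F⁻¹(0.66) = 1.9615

Verification: P(X ≤ 1.9615) = 0.66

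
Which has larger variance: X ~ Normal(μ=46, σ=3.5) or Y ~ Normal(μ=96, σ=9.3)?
Y has larger variance (86.4900 > 12.2500)

Compute the variance for each distribution:

X ~ Normal(μ=46, σ=3.5):
Var(X) = 12.2500

Y ~ Normal(μ=96, σ=9.3):
Var(Y) = 86.4900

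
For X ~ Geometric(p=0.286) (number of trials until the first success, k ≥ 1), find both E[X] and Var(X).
E[X] = 3.4965, Var(X) = 8.7290

We have X ~ Geometric(p=0.286) (number of trials until the first success, k ≥ 1).

For a Geometric distribution with p=0.286 (number of trials until the first success, k ≥ 1):

Expected value:
E[X] = 3.4965

Variance:
Var(X) = 8.7290

Standard deviation:
σ = √Var(X) = 2.9545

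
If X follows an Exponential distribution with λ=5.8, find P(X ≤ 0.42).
0.912490

We have X ~ Exponential(λ=5.8).

The CDF gives us P(X ≤ k).

Using the CDF:
P(X ≤ 0.42) = 0.912490

This means there's approximately a 91.2% chance that X is at most 0.42.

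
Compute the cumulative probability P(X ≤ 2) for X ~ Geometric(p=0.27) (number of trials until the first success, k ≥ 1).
0.467100

We have X ~ Geometric(p=0.27) (number of trials until the first success, k ≥ 1).

The CDF gives us P(X ≤ k).

Using the CDF:
P(X ≤ 2) = 0.467100

This means there's approximately a 46.7% chance that X is at most 2.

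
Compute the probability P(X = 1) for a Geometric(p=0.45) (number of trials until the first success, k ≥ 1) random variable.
0.450000

We have X ~ Geometric(p=0.45) (number of trials until the first success, k ≥ 1).

For a Geometric distribution, the PMF gives us the probability of each outcome.

Using the PMF formula:
P(X = 1) = 0.450000

Rounded to 4 decimal places: 0.4500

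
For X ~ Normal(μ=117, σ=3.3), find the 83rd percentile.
120.1487

We have X ~ Normal(μ=117, σ=3.3).

We want to find x such that P(X ≤ x) = 0.83.

This is the 83rd percentile, which means 83% of values fall below this point.

Using the inverse CDF (quantile function):
x = F⁻¹(0.83) = 120.1487

Verification: P(X ≤ 120.1487) = 0.83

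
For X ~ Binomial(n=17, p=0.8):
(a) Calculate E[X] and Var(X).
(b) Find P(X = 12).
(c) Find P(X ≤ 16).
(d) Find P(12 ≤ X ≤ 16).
(a) E[X] = 13.6000, Var(X) = 2.7200
(b) P(X = 12) = 0.136076
(c) P(X ≤ 16) = 0.977482
(d) P(12 ≤ X ≤ 16) = 0.871781

We have X ~ Binomial(n=17, p=0.8).

(a) Moments:
E[X] = 13.6000
Var(X) = 2.7200
σ = √Var(X) = 1.6492

(b) Point probability using PMF:
P(X = 12) = 0.136076

(c) Cumulative probability using CDF:
P(X ≤ 16) = F(16) = 0.977482

(d) Range probability:
P(12 ≤ X ≤ 16) = P(X ≤ 16) - P(X ≤ 11)
                   = F(16) - F(11)
                   = 0.977482 - 0.105701
                   = 0.871781

This means approximately 87.2% of outcomes fall in the interval [12, 16].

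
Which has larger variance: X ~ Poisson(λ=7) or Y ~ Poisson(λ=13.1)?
Y has larger variance (13.1000 > 7.0000)

Compute the variance for each distribution:

X ~ Poisson(λ=7):
Var(X) = 7.0000

Y ~ Poisson(λ=13.1):
Var(Y) = 13.1000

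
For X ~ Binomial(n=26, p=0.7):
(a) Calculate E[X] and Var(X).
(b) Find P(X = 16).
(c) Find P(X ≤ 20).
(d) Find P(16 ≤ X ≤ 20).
(a) E[X] = 18.2000, Var(X) = 5.4600
(b) P(X = 16) = 0.104236
(c) P(X ≤ 20) = 0.837417
(d) P(16 ≤ X ≤ 20) = 0.712126

We have X ~ Binomial(n=26, p=0.7).

(a) Moments:
E[X] = 18.2000
Var(X) = 5.4600
σ = √Var(X) = 2.3367

(b) Point probability using PMF:
P(X = 16) = 0.104236

(c) Cumulative probability using CDF:
P(X ≤ 20) = F(20) = 0.837417

(d) Range probability:
P(16 ≤ X ≤ 20) = P(X ≤ 20) - P(X ≤ 15)
                   = F(20) - F(15)
                   = 0.837417 - 0.125291
                   = 0.712126

This means approximately 71.2% of outcomes fall in the interval [16, 20].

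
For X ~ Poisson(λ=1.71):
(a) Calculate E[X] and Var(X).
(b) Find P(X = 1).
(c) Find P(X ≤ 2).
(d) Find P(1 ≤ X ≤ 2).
(a) E[X] = 1.7100, Var(X) = 1.7100
(b) P(X = 1) = 0.309281
(c) P(X ≤ 2) = 0.754581
(d) P(1 ≤ X ≤ 2) = 0.573715

We have X ~ Poisson(λ=1.71).

(a) Moments:
E[X] = 1.7100
Var(X) = 1.7100
σ = √Var(X) = 1.3077

(b) Point probability using PMF:
P(X = 1) = 0.309281

(c) Cumulative probability using CDF:
P(X ≤ 2) = F(2) = 0.754581

(d) Range probability:
P(1 ≤ X ≤ 2) = P(X ≤ 2) - P(X ≤ 0)
                   = F(2) - F(0)
                   = 0.754581 - 0.180866
                   = 0.573715

This means approximately 57.4% of outcomes fall in the interval [1, 2].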